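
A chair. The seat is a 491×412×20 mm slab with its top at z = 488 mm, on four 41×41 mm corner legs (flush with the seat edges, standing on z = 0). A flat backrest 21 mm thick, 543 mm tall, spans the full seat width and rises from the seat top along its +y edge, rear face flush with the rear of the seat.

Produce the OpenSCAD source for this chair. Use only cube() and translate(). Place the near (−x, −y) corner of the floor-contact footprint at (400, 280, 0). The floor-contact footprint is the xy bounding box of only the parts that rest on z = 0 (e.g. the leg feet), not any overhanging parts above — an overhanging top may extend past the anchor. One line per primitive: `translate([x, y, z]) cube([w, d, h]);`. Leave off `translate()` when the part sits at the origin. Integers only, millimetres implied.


translate([400, 280, 468]) cube([491, 412, 20]);
translate([400, 280, 0]) cube([41, 41, 468]);
translate([850, 280, 0]) cube([41, 41, 468]);
translate([400, 651, 0]) cube([41, 41, 468]);
translate([850, 651, 0]) cube([41, 41, 468]);
translate([400, 671, 488]) cube([491, 21, 543]);


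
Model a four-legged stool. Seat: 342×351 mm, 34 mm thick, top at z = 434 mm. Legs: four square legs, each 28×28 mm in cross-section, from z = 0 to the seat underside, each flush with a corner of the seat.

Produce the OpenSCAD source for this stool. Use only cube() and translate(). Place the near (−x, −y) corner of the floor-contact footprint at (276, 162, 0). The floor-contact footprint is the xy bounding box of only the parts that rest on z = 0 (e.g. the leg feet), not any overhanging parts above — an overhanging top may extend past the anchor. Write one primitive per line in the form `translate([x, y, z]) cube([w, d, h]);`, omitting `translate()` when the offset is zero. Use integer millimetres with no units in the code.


// leg_h = 434 - 34 = 400
translate([276, 162, 400]) cube([342, 351, 34]);
translate([276, 162, 0]) cube([28, 28, 400]);
translate([590, 162, 0]) cube([28, 28, 400]);
translate([276, 485, 0]) cube([28, 28, 400]);
translate([590, 485, 0]) cube([28, 28, 400]);


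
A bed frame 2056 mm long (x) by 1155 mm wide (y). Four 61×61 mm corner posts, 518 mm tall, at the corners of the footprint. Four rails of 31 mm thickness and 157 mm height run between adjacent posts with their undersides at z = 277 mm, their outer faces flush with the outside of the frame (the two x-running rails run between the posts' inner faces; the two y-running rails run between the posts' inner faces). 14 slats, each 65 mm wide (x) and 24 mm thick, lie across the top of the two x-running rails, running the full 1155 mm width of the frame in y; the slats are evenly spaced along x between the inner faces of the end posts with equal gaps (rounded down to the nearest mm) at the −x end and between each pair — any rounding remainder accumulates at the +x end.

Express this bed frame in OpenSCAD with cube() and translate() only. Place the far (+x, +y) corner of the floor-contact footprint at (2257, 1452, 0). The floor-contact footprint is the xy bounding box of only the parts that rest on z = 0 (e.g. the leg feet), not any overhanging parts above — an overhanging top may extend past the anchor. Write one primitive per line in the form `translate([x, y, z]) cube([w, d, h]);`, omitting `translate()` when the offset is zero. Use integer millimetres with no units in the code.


// slat z = rail_z + rail_h = 277 + 157 = 434
// slat gap = ⌊(1934 − 14·65) / 15⌋ = 68
translate([201, 297, 0]) cube([61, 61, 518]);
translate([201, 1391, 0]) cube([61, 61, 518]);
translate([2196, 297, 0]) cube([61, 61, 518]);
translate([2196, 1391, 0]) cube([61, 61, 518]);
translate([262, 297, 277]) cube([1934, 31, 157]);
translate([262, 1421, 277]) cube([1934, 31, 157]);
translate([201, 358, 277]) cube([31, 1033, 157]);
translate([2226, 358, 277]) cube([31, 1033, 157]);
translate([330, 297, 434]) cube([65, 1155, 24]);
translate([463, 297, 434]) cube([65, 1155, 24]);
translate([596, 297, 434]) cube([65, 1155, 24]);
translate([729, 297, 434]) cube([65, 1155, 24]);
translate([862, 297, 434]) cube([65, 1155, 24]);
translate([995, 297, 434]) cube([65, 1155, 24]);
translate([1128, 297, 434]) cube([65, 1155, 24]);
translate([1261, 297, 434]) cube([65, 1155, 24]);
translate([1394, 297, 434]) cube([65, 1155, 24]);
translate([1527, 297, 434]) cube([65, 1155, 24]);
translate([1660, 297, 434]) cube([65, 1155, 24]);
translate([1793, 297, 434]) cube([65, 1155, 24]);
translate([1926, 297, 434]) cube([65, 1155, 24]);
translate([2059, 297, 434]) cube([65, 1155, 24]);


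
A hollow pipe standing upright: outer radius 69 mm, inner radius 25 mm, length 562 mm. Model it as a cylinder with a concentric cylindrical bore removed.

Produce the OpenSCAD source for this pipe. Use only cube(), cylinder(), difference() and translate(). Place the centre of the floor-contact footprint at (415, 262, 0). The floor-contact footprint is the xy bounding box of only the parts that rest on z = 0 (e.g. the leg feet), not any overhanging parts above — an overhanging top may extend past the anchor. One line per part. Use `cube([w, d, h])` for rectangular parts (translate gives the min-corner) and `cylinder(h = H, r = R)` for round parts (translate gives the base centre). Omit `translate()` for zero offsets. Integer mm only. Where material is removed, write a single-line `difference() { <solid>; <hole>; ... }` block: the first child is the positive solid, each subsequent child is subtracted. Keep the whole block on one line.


difference() { translate([415, 262, 0]) cylinder(h = 562, r = 69); translate([415, 262, 0]) cylinder(h = 562, r = 25); }


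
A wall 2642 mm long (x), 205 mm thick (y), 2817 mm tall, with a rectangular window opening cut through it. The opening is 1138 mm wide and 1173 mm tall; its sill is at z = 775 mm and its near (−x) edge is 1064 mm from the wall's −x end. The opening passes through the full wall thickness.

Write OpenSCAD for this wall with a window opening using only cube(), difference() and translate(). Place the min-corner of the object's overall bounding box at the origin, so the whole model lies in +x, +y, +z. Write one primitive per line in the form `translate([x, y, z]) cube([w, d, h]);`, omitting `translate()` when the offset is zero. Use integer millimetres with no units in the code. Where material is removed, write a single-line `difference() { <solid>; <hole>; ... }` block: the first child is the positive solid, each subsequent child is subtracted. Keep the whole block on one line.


difference() { cube([2642, 205, 2817]); translate([1064, 0, 775]) cube([1138, 205, 1173]); }


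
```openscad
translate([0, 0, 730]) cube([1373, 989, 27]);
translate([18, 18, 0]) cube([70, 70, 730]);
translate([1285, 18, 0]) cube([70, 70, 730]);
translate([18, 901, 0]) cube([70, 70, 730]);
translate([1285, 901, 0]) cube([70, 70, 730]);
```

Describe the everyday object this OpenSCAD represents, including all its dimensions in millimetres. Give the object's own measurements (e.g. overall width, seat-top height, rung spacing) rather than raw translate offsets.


A rectangular dining table. The top is 1373×989×27 mm with its upper surface at z = 757 mm. It stands on four 70×70 mm square legs, each inset 18 mm from the nearest pair of top edges, running from the floor to the underside of the top.


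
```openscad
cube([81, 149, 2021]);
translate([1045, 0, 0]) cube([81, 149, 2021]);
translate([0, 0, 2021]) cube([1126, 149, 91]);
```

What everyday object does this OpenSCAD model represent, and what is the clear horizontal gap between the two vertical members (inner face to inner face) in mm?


A door frame. The clear opening width is 964 mm.

Two 2021 mm tall posts with a header on top — a door frame. The left jamb is 81 mm wide at x = 0; the right jamb starts at x = 1045. The clear opening is 1045 − 81 = 964 mm.


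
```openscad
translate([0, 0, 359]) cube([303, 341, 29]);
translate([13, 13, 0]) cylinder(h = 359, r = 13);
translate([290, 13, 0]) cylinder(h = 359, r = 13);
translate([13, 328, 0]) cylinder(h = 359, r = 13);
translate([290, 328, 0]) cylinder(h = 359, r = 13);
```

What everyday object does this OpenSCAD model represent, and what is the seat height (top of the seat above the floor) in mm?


A stool. The seat height is 388 mm.

A 303×341×29 slab at z = 359 on four corner cylinders — a stool. The seat top is 359 + 29 = 388 mm.


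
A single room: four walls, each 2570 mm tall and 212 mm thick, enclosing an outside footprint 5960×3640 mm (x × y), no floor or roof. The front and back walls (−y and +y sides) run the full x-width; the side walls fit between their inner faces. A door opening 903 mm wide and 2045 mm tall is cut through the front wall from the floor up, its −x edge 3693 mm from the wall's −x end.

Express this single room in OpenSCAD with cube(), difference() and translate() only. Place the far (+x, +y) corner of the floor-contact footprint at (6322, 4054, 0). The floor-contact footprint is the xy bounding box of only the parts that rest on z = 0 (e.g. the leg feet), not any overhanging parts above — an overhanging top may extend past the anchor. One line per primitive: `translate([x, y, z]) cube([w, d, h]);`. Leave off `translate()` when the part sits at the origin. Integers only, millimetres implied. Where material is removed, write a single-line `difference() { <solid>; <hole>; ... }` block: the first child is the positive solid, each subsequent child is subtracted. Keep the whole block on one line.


difference() { translate([362, 414, 0]) cube([5960, 212, 2570]); translate([4055, 414, 0]) cube([903, 212, 2045]); }
translate([362, 3842, 0]) cube([5960, 212, 2570]);
translate([362, 626, 0]) cube([212, 3216, 2570]);
translate([6110, 626, 0]) cube([212, 3216, 2570]);


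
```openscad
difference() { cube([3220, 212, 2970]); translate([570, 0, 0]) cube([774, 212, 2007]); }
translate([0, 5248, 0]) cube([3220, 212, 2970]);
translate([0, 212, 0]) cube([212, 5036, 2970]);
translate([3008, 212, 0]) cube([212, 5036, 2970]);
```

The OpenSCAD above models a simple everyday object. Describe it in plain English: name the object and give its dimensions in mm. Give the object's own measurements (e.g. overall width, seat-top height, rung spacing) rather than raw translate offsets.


A single room: four walls, each 2970 mm tall and 212 mm thick, enclosing an outside footprint 3220×5460 mm (x × y), no floor or roof. The front and back walls (−y and +y sides) run the full x-width; the side walls fit between their inner faces. A door opening 774 mm wide and 2007 mm tall is cut through the front wall from the floor up, its −x edge 570 mm from the wall's −x end.


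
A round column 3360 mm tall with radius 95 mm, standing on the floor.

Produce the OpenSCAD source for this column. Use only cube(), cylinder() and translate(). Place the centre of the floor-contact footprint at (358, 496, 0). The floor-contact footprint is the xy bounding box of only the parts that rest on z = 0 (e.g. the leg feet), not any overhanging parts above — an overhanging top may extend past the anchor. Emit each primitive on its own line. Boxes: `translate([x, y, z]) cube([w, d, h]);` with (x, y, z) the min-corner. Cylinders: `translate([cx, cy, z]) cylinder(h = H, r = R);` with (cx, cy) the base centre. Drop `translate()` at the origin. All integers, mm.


translate([358, 496, 0]) cylinder(h = 3360, r = 95);


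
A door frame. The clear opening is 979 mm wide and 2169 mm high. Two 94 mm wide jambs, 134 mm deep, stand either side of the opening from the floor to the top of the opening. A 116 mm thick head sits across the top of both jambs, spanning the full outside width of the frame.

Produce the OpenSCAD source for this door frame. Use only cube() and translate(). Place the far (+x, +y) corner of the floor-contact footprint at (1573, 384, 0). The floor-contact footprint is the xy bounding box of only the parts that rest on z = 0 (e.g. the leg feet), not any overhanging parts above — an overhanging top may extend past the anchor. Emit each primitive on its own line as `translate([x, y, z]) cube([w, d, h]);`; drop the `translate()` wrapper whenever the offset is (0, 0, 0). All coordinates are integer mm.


translate([406, 250, 0]) cube([94, 134, 2169]);
translate([1479, 250, 0]) cube([94, 134, 2169]);
translate([406, 250, 2169]) cube([1167, 134, 116]);


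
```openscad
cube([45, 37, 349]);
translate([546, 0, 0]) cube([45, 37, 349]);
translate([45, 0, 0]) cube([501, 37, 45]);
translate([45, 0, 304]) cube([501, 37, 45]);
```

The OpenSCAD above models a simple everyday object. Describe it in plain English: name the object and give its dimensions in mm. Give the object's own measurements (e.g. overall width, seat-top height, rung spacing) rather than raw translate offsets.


A rectangular picture frame lying in the x–z plane (depth along y). The opening is 501 mm wide (x) by 259 mm tall (z), surrounded by a border 45 mm wide on all four sides. The frame is 37 mm deep and is made of two full-height vertical stiles with two horizontal rails fitted between them.


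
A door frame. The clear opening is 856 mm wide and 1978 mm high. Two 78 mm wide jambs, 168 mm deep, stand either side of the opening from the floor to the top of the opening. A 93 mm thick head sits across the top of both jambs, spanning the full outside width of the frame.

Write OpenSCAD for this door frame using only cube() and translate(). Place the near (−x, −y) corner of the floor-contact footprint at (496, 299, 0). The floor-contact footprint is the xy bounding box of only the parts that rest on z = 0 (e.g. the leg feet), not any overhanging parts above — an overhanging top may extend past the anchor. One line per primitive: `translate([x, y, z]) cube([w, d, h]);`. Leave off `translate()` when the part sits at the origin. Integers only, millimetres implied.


translate([496, 299, 0]) cube([78, 168, 1978]);
translate([1430, 299, 0]) cube([78, 168, 1978]);
translate([496, 299, 1978]) cube([1012, 168, 93]);


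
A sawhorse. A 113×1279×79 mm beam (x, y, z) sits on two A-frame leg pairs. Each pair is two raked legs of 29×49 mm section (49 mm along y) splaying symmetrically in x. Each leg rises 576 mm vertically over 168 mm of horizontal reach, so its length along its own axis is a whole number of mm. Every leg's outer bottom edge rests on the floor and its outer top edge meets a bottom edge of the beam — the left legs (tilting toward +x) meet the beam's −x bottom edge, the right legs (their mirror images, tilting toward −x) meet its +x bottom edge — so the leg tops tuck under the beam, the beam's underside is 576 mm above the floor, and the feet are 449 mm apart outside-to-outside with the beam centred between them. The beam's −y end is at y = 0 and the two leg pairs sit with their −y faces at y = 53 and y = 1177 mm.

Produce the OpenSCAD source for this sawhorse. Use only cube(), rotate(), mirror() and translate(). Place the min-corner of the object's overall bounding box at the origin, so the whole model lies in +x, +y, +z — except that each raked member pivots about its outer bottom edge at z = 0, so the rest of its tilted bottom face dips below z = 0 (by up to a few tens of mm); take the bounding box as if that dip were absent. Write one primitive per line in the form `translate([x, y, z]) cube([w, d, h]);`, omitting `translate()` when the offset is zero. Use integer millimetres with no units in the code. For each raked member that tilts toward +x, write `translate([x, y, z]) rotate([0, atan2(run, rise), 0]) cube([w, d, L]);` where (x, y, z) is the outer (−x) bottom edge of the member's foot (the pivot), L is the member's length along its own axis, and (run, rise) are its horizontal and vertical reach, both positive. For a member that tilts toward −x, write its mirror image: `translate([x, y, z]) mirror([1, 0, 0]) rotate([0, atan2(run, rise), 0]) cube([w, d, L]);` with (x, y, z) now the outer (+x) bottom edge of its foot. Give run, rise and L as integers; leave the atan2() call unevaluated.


translate([168, 0, 576]) cube([113, 1279, 79]);
translate([0, 53, 0]) rotate([0, atan2(168, 576), 0]) cube([29, 49, 600]);
translate([449, 53, 0]) mirror([1, 0, 0]) rotate([0, atan2(168, 576), 0]) cube([29, 49, 600]);
translate([0, 1177, 0]) rotate([0, atan2(168, 576), 0]) cube([29, 49, 600]);
translate([449, 1177, 0]) mirror([1, 0, 0]) rotate([0, atan2(168, 576), 0]) cube([29, 49, 600]);


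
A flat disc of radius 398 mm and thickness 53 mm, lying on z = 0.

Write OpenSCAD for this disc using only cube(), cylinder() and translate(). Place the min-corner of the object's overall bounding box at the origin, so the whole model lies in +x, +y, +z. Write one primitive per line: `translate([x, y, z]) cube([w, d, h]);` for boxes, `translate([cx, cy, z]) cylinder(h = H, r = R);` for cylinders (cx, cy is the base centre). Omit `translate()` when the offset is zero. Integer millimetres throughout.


translate([398, 398, 0]) cylinder(h = 53, r = 398);


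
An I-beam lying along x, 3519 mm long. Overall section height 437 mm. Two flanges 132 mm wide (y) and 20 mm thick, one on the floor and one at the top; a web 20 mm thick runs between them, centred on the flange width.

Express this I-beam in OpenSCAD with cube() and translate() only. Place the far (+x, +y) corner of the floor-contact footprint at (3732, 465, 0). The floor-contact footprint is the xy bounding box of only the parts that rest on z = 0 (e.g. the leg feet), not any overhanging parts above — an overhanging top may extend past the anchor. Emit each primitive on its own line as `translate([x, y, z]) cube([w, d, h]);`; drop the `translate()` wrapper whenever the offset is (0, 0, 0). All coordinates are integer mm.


translate([213, 333, 0]) cube([3519, 132, 20]);
translate([213, 389, 20]) cube([3519, 20, 397]);
translate([213, 333, 417]) cube([3519, 132, 20]);


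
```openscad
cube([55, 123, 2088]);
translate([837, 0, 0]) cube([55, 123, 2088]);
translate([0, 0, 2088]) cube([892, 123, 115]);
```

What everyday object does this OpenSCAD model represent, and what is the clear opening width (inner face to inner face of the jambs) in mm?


A door frame. The clear opening width is 782 mm.

Two 2088 mm tall posts with a header on top — a door frame. The left jamb is 55 mm wide at x = 0; the right jamb starts at x = 837. The clear opening is 837 − 55 = 782 mm.


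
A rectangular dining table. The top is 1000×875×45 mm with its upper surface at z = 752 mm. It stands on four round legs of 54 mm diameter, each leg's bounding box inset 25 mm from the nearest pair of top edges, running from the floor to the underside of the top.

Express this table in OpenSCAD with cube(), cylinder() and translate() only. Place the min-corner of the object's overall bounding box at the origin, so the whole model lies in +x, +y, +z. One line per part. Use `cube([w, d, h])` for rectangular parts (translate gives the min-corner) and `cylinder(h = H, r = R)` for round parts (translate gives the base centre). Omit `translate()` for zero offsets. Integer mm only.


translate([0, 0, 707]) cube([1000, 875, 45]);
translate([52, 52, 0]) cylinder(h = 707, r = 27);
translate([948, 52, 0]) cylinder(h = 707, r = 27);
translate([52, 823, 0]) cylinder(h = 707, r = 27);
translate([948, 823, 0]) cylinder(h = 707, r = 27);


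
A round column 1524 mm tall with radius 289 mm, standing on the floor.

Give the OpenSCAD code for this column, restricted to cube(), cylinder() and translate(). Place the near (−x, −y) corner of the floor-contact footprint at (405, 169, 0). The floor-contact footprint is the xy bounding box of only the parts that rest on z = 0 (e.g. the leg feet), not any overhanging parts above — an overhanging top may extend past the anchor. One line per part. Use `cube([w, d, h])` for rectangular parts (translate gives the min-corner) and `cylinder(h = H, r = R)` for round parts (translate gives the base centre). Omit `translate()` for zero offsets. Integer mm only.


translate([694, 458, 0]) cylinder(h = 1524, r = 289);


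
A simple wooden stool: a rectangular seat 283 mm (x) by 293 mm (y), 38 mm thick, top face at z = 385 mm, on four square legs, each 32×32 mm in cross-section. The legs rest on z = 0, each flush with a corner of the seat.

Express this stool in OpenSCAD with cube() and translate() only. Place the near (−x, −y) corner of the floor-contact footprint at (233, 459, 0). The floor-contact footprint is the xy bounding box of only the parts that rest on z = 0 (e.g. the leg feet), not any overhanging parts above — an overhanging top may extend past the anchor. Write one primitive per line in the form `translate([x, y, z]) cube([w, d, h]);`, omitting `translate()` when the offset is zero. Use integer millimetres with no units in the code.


translate([233, 459, 347]) cube([283, 293, 38]);
translate([233, 459, 0]) cube([32, 32, 347]);
translate([484, 459, 0]) cube([32, 32, 347]);
translate([233, 720, 0]) cube([32, 32, 347]);
translate([484, 720, 0]) cube([32, 32, 347]);


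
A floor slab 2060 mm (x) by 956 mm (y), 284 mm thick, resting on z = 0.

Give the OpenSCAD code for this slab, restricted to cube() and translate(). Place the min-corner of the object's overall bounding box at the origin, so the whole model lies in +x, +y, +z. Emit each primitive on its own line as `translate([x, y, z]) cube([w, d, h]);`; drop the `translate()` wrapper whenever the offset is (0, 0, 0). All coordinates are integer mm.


cube([2060, 956, 284]);


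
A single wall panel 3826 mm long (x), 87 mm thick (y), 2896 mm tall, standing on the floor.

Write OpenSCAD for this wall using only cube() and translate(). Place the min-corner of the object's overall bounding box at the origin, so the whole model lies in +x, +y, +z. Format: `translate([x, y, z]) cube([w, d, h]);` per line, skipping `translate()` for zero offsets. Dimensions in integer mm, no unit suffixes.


cube([3826, 87, 2896]);


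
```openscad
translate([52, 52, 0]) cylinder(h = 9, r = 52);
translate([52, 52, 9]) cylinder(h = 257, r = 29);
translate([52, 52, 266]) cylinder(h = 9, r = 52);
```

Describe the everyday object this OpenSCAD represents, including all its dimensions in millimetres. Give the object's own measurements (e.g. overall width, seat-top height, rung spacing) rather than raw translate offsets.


A spool: two coaxial disc flanges of radius 52 mm and thickness 9 mm, joined by a core cylinder of radius 29 mm and height 257 mm. The lower flange rests on z = 0 and the three cylinders share a vertical axis.


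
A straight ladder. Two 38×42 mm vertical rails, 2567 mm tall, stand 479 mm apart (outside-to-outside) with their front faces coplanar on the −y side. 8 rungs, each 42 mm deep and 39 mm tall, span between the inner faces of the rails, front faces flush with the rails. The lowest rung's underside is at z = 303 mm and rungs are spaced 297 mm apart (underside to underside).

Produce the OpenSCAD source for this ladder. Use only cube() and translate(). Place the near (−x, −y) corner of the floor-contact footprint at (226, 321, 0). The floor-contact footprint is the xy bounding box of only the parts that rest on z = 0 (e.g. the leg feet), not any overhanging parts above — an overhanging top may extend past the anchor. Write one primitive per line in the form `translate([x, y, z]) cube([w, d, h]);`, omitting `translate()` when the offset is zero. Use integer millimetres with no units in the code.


// rung span = 479 - 2*38 = 403
// rung[k] z = 303 + k*297
translate([226, 321, 0]) cube([38, 42, 2567]);
translate([667, 321, 0]) cube([38, 42, 2567]);
translate([264, 321, 303]) cube([403, 42, 39]);
translate([264, 321, 600]) cube([403, 42, 39]);
translate([264, 321, 897]) cube([403, 42, 39]);
translate([264, 321, 1194]) cube([403, 42, 39]);
translate([264, 321, 1491]) cube([403, 42, 39]);
translate([264, 321, 1788]) cube([403, 42, 39]);
translate([264, 321, 2085]) cube([403, 42, 39]);
translate([264, 321, 2382]) cube([403, 42, 39]);


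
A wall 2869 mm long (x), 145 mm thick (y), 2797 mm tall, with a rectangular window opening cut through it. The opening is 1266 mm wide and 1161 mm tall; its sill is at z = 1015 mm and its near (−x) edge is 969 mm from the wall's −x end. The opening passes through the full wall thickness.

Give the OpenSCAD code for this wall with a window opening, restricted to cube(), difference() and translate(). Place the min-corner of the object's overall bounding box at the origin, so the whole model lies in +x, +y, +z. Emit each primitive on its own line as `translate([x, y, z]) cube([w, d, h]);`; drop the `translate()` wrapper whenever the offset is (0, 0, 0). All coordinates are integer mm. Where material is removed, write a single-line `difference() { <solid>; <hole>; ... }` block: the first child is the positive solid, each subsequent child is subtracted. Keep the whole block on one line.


difference() { cube([2869, 145, 2797]); translate([969, 0, 1015]) cube([1266, 145, 1161]); }


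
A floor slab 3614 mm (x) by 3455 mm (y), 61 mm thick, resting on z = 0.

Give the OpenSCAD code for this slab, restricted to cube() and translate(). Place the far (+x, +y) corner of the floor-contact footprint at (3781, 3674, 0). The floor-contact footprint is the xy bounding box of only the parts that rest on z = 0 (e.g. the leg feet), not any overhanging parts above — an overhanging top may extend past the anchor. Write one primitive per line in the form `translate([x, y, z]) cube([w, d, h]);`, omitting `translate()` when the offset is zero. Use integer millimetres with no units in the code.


translate([167, 219, 0]) cube([3614, 3455, 61]);


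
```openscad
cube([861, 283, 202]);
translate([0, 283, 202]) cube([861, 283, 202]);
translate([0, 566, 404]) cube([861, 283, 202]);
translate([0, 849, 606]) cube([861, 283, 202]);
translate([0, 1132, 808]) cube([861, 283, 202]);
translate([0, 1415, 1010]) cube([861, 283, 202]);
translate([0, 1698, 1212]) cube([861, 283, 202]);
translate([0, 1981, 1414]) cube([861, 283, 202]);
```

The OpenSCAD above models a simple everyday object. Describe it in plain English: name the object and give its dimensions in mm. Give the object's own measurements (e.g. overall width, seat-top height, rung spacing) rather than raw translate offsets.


A straight staircase of 8 solid steps. Each step is 861 mm wide (x), 283 mm deep (y, the going) and 202 mm tall (the rise). The first step rests on the floor; each subsequent step sits one going further in +y and one rise higher in +z, directly behind and above the previous step with no overlap.


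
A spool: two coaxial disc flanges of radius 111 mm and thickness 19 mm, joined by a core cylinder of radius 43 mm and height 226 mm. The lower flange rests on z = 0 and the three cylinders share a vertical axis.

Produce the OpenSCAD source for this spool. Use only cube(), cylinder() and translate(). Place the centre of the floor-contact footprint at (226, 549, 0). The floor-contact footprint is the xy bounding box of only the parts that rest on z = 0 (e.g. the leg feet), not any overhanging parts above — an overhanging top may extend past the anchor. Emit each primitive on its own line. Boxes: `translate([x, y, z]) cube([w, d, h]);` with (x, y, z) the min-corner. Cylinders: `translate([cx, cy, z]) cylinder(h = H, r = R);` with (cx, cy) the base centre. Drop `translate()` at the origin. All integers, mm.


translate([226, 549, 0]) cylinder(h = 19, r = 111);
translate([226, 549, 19]) cylinder(h = 226, r = 43);
translate([226, 549, 245]) cylinder(h = 19, r = 111);


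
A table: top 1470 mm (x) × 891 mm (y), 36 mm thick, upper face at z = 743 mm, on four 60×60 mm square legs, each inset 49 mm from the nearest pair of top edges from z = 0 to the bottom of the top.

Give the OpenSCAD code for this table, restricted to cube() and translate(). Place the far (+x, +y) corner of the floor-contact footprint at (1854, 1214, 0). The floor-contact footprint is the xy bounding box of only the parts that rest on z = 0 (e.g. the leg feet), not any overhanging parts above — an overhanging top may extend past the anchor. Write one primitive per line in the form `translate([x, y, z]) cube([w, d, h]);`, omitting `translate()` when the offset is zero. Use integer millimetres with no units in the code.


translate([433, 372, 707]) cube([1470, 891, 36]);
translate([482, 421, 0]) cube([60, 60, 707]);
translate([1794, 421, 0]) cube([60, 60, 707]);
translate([482, 1154, 0]) cube([60, 60, 707]);
translate([1794, 1154, 0]) cube([60, 60, 707]);


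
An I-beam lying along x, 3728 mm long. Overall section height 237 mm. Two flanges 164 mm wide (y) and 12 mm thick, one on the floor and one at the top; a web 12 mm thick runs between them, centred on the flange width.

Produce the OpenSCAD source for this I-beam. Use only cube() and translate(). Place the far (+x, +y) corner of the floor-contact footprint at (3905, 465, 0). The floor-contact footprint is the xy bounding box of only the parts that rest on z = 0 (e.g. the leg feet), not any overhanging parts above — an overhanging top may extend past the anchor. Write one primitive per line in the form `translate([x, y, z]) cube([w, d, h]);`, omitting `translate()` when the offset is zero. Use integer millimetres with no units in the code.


translate([177, 301, 0]) cube([3728, 164, 12]);
translate([177, 377, 12]) cube([3728, 12, 213]);
translate([177, 301, 225]) cube([3728, 164, 12]);


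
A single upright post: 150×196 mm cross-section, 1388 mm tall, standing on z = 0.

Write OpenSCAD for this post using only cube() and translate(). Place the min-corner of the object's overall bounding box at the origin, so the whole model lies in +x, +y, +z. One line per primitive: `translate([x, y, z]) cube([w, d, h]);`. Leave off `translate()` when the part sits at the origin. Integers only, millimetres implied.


cube([150, 196, 1388]);


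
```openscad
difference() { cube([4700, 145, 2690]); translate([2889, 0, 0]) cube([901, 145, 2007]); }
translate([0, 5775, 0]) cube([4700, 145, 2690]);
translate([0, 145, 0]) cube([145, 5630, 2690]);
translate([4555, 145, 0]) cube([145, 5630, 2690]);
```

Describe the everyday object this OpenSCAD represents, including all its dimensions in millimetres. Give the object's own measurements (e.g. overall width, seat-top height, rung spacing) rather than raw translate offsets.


A single room: four walls, each 2690 mm tall and 145 mm thick, enclosing an outside footprint 4700×5920 mm (x × y), no floor or roof. The front and back walls (−y and +y sides) run the full x-width; the side walls fit between their inner faces. A door opening 901 mm wide and 2007 mm tall is cut through the front wall from the floor up, its −x edge 2889 mm from the wall's −x end.


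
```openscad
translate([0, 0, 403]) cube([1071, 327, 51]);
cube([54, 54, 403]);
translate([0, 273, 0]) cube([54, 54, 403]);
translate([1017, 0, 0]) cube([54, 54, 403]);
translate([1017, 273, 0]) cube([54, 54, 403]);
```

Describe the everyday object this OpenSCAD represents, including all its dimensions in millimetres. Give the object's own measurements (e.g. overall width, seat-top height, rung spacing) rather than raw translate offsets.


A bench: a 1071×327 mm seat slab, 51 mm thick, top at z = 454 mm, on four 54×54 mm square legs flush with the seat corners and standing on z = 0.


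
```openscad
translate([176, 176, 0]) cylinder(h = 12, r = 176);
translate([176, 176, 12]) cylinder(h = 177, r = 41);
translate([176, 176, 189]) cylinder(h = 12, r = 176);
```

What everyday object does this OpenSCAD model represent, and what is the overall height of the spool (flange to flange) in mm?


A spool. The overall height is 201 mm.

Three coaxial cylinders, large–small–large — a spool. Two 12 mm flanges and a 177 mm core give 12 + 177 + 12 = 201 mm.


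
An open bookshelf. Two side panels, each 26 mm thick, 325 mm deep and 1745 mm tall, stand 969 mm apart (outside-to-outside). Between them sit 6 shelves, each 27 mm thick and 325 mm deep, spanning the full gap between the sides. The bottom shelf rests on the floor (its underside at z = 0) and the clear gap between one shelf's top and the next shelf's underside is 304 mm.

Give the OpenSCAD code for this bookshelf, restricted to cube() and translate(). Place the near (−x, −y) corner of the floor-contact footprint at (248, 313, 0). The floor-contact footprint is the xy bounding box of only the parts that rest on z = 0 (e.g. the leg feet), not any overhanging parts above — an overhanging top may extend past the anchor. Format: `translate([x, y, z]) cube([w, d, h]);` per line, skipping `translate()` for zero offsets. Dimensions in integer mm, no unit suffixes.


translate([248, 313, 0]) cube([26, 325, 1745]);
translate([1191, 313, 0]) cube([26, 325, 1745]);
translate([274, 313, 0]) cube([917, 325, 27]);
translate([274, 313, 331]) cube([917, 325, 27]);
translate([274, 313, 662]) cube([917, 325, 27]);
translate([274, 313, 993]) cube([917, 325, 27]);
translate([274, 313, 1324]) cube([917, 325, 27]);
translate([274, 313, 1655]) cube([917, 325, 27]);


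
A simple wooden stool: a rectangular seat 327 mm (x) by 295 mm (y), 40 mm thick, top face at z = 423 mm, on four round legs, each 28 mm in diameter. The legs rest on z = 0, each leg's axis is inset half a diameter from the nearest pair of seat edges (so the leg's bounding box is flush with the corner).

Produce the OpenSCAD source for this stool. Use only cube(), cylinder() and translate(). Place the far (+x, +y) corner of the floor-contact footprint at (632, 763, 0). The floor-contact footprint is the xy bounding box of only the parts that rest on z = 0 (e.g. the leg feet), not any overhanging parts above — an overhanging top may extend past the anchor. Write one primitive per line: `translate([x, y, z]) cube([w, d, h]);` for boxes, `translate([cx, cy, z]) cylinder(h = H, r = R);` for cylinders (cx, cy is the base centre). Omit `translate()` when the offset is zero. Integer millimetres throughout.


translate([305, 468, 383]) cube([327, 295, 40]);
translate([319, 482, 0]) cylinder(h = 383, r = 14);
translate([618, 482, 0]) cylinder(h = 383, r = 14);
translate([319, 749, 0]) cylinder(h = 383, r = 14);
translate([618, 749, 0]) cylinder(h = 383, r = 14);


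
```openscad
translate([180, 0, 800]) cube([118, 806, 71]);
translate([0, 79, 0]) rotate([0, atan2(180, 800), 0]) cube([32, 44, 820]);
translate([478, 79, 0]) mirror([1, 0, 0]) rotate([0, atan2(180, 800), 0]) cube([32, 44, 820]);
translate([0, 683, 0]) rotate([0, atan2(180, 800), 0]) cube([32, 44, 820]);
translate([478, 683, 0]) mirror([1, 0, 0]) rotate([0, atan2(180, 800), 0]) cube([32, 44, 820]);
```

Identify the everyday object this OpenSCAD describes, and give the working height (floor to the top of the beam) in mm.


A sawhorse. The overall height is 871 mm.

A beam across two mirrored pairs of raked legs — a sawhorse. The beam's underside is at z = 800 (matching the legs' vertical rise in atan2(180, 800)) and the beam is 71 mm tall, so its top is at 800 + 71 = 871 mm. The raked legs top out at the beam's underside, so that is the highest point.


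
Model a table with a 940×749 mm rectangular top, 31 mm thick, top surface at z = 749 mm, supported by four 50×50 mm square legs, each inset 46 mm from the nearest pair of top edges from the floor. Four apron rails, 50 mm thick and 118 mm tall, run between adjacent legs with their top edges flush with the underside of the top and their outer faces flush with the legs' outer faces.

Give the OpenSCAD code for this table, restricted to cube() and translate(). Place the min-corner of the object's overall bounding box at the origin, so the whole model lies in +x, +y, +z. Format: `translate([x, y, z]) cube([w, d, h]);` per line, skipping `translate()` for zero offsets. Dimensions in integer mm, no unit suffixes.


translate([0, 0, 718]) cube([940, 749, 31]);
translate([46, 46, 0]) cube([50, 50, 718]);
translate([844, 46, 0]) cube([50, 50, 718]);
translate([46, 653, 0]) cube([50, 50, 718]);
translate([844, 653, 0]) cube([50, 50, 718]);
translate([96, 46, 600]) cube([748, 50, 118]);
translate([96, 653, 600]) cube([748, 50, 118]);
translate([46, 96, 600]) cube([50, 557, 118]);
translate([844, 96, 600]) cube([50, 557, 118]);


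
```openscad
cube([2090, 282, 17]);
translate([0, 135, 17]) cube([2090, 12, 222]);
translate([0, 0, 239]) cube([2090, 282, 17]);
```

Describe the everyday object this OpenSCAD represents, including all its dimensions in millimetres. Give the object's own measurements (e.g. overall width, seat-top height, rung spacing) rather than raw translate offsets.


An I-beam lying along x, 2090 mm long. Overall section height 256 mm. Two flanges 282 mm wide (y) and 17 mm thick, one on the floor and one at the top; a web 12 mm thick runs between them, centred on the flange width.


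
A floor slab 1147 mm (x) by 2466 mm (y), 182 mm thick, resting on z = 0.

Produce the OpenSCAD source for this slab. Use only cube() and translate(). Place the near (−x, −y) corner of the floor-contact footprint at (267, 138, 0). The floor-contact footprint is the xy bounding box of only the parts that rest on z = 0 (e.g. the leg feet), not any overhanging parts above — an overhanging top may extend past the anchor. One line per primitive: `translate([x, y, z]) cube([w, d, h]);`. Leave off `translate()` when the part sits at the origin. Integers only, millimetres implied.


translate([267, 138, 0]) cube([1147, 2466, 182]);


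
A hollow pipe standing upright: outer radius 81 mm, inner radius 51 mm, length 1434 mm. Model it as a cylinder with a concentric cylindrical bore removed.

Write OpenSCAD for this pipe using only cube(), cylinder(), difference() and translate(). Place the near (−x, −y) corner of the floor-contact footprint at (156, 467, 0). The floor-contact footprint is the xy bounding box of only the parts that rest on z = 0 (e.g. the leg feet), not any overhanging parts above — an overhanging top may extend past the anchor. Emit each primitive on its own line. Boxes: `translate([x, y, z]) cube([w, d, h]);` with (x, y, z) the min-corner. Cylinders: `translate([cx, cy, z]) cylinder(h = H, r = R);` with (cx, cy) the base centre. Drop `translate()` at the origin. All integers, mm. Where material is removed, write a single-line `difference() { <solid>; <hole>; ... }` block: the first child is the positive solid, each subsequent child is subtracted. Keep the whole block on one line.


difference() { translate([237, 548, 0]) cylinder(h = 1434, r = 81); translate([237, 548, 0]) cylinder(h = 1434, r = 51); }


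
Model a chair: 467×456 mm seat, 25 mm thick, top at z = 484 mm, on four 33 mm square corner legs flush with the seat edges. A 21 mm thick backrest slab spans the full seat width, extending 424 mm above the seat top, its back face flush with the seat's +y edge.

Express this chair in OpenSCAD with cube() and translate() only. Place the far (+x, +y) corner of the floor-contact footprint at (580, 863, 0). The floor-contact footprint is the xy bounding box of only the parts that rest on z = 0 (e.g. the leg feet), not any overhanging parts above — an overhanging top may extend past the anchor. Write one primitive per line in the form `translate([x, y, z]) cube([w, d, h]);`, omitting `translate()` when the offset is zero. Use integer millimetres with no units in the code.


translate([113, 407, 459]) cube([467, 456, 25]);
translate([113, 407, 0]) cube([33, 33, 459]);
translate([547, 407, 0]) cube([33, 33, 459]);
translate([113, 830, 0]) cube([33, 33, 459]);
translate([547, 830, 0]) cube([33, 33, 459]);
translate([113, 842, 484]) cube([467, 21, 424]);


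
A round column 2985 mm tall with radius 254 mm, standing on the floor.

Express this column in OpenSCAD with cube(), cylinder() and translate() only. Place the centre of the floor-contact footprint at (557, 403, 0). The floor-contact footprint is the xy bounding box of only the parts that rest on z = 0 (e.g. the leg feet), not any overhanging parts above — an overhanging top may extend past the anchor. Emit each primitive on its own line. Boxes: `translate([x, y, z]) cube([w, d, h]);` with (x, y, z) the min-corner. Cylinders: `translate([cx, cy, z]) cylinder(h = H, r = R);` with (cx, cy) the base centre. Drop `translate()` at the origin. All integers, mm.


translate([557, 403, 0]) cylinder(h = 2985, r = 254);
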